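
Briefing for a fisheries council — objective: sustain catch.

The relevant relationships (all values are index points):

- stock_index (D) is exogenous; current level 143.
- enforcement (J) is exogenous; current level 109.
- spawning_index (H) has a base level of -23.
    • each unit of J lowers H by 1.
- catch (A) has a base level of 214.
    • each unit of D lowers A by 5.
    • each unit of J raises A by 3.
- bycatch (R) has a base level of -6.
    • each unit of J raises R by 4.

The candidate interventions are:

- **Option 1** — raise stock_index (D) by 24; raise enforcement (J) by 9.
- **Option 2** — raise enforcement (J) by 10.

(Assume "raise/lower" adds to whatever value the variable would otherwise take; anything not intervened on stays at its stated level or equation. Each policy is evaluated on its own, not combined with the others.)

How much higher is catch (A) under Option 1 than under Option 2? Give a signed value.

-123

Option 1 (D + 24, J + 9):
  D = 143 + 24 = 167
  J = 109 + 9 = 118
  A = 214 − 5·167 + 3·118 = -267
Option 2 (J + 10):
  D = 143
  J = 109 + 10 = 119
  A = 214 − 5·143 + 3·119 = -144
A: -267 − (-144) = -123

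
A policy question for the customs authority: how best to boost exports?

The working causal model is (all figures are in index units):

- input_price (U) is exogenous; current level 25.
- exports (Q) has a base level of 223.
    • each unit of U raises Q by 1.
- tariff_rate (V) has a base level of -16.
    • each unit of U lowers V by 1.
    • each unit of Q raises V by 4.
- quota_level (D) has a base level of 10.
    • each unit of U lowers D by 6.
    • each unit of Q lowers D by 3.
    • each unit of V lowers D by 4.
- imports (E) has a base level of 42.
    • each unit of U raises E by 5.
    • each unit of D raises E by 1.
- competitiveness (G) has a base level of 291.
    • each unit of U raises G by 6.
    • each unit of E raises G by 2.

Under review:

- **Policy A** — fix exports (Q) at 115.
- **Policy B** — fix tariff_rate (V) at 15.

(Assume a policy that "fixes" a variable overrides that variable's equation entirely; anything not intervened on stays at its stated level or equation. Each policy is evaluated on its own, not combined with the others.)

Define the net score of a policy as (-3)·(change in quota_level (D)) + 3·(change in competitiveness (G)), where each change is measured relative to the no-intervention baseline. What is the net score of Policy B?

11232

Baseline:
  U = 25
  Q = 223 + 25 = 248
  V = -16 − 25 + 4·248 = 951
  D = 10 − 6·25 − 3·248 − 4·951 = -4688
  E = 42 + 5·25 + (-4688) = -4521
  G = 291 + 6·25 + 2·(-4521) = -8601
Policy B (V := 15):
  U = 25
  Q = 223 + 25 = 248
  V = 15
  D = 10 − 6·25 − 3·248 − 4·15 = -944
  E = 42 + 5·25 + (-944) = -777
  G = 291 + 6·25 + 2·(-777) = -1113
ΔD = -944 − (-4688) = 3744; ΔG = -1113 − (-8601) = 7488
Score = (-3)·3744 + 3·7488 = 11232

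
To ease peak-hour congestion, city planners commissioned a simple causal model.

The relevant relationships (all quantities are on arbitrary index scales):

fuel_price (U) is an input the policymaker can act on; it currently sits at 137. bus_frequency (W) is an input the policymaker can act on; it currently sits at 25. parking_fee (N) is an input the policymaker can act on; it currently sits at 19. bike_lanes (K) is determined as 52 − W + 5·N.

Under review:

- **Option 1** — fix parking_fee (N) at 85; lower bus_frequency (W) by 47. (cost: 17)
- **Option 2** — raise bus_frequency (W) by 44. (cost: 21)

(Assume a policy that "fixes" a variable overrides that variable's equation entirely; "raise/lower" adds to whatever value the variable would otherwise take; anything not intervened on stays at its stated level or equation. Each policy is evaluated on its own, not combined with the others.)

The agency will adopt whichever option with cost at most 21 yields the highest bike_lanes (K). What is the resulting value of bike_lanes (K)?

499

Option 1 (N := 85, W − 47):
  W = 25 − 47 = -22
  N = 85
  K = 52 − (-22) + 5·85 = 499
Option 2 (W + 44):
  W = 25 + 44 = 69
  N = 19
  K = 52 − 69 + 5·19 = 78
Comparing — Option 1: K=499, Option 2: K=78. Highest is 499 (Option 1).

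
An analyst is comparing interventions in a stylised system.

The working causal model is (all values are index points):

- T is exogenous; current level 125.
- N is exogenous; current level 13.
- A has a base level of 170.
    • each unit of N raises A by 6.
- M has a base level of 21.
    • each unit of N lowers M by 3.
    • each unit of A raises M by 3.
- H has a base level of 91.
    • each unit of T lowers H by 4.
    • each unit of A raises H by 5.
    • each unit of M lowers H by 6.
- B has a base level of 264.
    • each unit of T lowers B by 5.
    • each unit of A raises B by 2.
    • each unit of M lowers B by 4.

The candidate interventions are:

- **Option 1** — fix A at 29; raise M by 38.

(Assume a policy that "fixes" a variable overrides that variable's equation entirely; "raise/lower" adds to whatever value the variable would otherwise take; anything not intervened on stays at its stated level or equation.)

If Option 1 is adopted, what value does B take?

Option 1 (A := 29, M + 38):
  T = 125
  N = 13
  A = 29
  M = 21 − 3·13 + 3·29 (+38 from intervention) = 107
  B = 264 − 5·125 + 2·29 − 4·107 = -731

-731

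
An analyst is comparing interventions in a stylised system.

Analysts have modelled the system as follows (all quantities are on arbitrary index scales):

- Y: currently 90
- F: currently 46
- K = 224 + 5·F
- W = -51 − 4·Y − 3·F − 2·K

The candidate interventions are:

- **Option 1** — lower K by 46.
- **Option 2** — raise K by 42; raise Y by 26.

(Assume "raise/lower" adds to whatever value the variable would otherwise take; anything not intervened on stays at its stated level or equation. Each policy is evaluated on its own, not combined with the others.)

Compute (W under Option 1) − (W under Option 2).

Option 1 (K − 46):
  Y = 90
  F = 46
  K = 224 + 5·46 (−46 from intervention) = 408
  W = -51 − 4·90 − 3·46 − 2·408 = -1365
Option 2 (K + 42, Y + 26):
  Y = 90 + 26 = 116
  F = 46
  K = 224 + 5·46 (+42 from intervention) = 496
  W = -51 − 4·116 − 3·46 − 2·496 = -1645
W: -1365 − (-1645) = 280

280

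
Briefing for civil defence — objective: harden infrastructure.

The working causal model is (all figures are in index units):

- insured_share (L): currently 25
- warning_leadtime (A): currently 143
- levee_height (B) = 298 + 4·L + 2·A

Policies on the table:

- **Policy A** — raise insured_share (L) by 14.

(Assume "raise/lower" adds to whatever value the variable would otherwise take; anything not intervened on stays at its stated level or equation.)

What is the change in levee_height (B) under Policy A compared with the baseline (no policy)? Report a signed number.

Baseline:
  L = 25
  A = 143
  B = 298 + 4·25 + 2·143 = 684
Policy A (L + 14):
  L = 25 + 14 = 39
  A = 143
  B = 298 + 4·39 + 2·143 = 740
Change in B: 740 − 684 = 56

56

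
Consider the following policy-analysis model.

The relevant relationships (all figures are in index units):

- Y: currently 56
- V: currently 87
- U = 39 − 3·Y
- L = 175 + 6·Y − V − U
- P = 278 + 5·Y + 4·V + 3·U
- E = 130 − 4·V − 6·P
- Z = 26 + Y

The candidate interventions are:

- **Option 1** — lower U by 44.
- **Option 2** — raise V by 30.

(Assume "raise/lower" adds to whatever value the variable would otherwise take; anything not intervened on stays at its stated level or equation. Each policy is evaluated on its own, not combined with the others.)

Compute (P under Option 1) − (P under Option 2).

-252

Option 1 (U − 44):
  Y = 56
  V = 87
  U = 39 − 3·56 (−44 from intervention) = -173
  P = 278 + 5·56 + 4·87 + 3·(-173) = 387
Option 2 (V + 30):
  Y = 56
  V = 87 + 30 = 117
  U = 39 − 3·56 = -129
  P = 278 + 5·56 + 4·117 + 3·(-129) = 639
P: 387 − 639 = -252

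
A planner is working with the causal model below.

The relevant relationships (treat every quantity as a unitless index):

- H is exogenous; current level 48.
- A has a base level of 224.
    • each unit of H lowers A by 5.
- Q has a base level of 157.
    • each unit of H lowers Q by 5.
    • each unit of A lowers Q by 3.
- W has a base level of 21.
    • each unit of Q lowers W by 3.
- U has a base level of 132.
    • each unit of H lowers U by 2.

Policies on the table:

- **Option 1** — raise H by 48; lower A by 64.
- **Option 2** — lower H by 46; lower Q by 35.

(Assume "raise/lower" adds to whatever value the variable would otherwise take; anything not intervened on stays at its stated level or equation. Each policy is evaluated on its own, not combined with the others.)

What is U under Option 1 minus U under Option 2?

-188

Option 1 (H + 48, A − 64):
  H = 48 + 48 = 96
  U = 132 − 2·96 = -60
Option 2 (H − 46, Q − 35):
  H = 48 − 46 = 2
  U = 132 − 2·2 = 128
U: -60 − 128 = -188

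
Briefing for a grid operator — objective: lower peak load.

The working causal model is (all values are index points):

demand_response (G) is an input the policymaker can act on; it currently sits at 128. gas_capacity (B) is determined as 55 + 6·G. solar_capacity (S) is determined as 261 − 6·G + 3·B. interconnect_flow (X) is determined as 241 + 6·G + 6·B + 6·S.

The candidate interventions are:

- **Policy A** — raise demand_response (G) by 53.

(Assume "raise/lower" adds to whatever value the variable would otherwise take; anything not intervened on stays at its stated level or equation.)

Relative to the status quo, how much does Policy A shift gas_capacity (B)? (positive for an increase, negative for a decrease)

318

Baseline:
  G = 128
  B = 55 + 6·128 = 823
Policy A (G + 53):
  G = 128 + 53 = 181
  B = 55 + 6·181 = 1141
Change in B: 1141 − 823 = 318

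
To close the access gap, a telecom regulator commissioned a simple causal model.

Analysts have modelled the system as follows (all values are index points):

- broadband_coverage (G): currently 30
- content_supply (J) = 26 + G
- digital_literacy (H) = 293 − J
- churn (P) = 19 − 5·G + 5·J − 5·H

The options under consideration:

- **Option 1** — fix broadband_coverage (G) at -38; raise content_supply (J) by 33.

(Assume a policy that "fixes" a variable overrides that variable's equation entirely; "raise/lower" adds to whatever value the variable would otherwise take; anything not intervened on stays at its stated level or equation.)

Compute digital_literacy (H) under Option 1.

272

Option 1 (G := -38, J + 33):
  G = -38
  J = 26 + (-38) (+33 from intervention) = 21
  H = 293 − 21 = 272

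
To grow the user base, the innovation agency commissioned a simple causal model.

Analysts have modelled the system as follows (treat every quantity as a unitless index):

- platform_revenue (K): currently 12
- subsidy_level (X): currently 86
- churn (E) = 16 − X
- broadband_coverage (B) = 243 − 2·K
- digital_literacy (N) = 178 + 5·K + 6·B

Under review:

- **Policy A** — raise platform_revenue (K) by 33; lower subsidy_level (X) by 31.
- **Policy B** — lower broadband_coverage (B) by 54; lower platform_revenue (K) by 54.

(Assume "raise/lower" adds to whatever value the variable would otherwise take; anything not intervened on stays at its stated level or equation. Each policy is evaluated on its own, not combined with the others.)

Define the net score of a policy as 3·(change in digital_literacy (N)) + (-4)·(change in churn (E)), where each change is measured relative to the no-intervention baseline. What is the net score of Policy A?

Baseline:
  K = 12
  X = 86
  E = 16 − 86 = -70
  B = 243 − 2·12 = 219
  N = 178 + 5·12 + 6·219 = 1552
Policy A (K + 33, X − 31):
  K = 12 + 33 = 45
  X = 86 − 31 = 55
  E = 16 − 55 = -39
  B = 243 − 2·45 = 153
  N = 178 + 5·45 + 6·153 = 1321
ΔN = 1321 − 1552 = -231; ΔE = -39 − (-70) = 31
Score = 3·(-231) + (-4)·31 = -817

-817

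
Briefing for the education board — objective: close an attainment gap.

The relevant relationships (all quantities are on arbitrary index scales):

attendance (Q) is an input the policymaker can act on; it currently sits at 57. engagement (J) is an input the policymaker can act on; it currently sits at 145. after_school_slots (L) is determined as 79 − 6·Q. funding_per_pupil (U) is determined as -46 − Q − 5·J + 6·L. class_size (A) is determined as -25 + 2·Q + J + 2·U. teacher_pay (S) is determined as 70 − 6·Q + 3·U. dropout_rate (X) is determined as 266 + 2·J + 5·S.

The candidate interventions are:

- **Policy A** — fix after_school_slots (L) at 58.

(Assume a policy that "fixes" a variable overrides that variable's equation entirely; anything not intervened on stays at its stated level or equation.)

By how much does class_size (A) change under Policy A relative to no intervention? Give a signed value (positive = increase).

Baseline:
  Q = 57
  J = 145
  L = 79 − 6·57 = -263
  U = -46 − 57 − 5·145 + 6·(-263) = -2406
  A = -25 + 2·57 + 145 + 2·(-2406) = -4578
Policy A (L := 58):
  Q = 57
  J = 145
  L = 58
  U = -46 − 57 − 5·145 + 6·58 = -480
  A = -25 + 2·57 + 145 + 2·(-480) = -726
Change in A: -726 − (-4578) = 3852

3852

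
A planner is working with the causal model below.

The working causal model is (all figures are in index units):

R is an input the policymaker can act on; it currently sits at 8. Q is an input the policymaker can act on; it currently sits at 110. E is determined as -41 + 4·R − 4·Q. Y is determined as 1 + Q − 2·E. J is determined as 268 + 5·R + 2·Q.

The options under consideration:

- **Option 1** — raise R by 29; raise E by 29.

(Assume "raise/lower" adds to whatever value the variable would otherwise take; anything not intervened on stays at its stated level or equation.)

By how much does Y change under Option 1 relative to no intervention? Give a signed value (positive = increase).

-290

Baseline:
  R = 8
  Q = 110
  E = -41 + 4·8 − 4·110 = -449
  Y = 1 + 110 − 2·(-449) = 1009
Option 1 (R + 29, E + 29):
  R = 8 + 29 = 37
  Q = 110
  E = -41 + 4·37 − 4·110 (+29 from intervention) = -304
  Y = 1 + 110 − 2·(-304) = 719
Change in Y: 719 − 1009 = -290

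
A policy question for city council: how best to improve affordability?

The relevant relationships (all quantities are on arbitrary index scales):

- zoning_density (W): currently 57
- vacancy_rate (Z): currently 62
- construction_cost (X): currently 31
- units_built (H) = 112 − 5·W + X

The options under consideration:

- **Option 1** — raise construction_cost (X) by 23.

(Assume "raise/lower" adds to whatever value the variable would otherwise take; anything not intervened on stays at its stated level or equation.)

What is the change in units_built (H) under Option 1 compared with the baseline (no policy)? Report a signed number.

Baseline:
  W = 57
  X = 31
  H = 112 − 5·57 + 31 = -142
Option 1 (X + 23):
  W = 57
  X = 31 + 23 = 54
  H = 112 − 5·57 + 54 = -119
Change in H: -119 − (-142) = 23

23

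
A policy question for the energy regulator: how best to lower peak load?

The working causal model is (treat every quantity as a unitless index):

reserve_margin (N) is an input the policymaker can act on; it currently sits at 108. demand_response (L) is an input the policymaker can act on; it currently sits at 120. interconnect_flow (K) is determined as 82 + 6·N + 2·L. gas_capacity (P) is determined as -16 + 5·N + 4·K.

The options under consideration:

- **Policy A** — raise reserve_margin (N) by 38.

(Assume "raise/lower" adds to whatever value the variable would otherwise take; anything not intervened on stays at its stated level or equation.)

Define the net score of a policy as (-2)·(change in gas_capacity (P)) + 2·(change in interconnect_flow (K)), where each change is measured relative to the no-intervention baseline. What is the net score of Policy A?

-1748

Baseline:
  N = 108
  L = 120
  K = 82 + 6·108 + 2·120 = 970
  P = -16 + 5·108 + 4·970 = 4404
Policy A (N + 38):
  N = 108 + 38 = 146
  L = 120
  K = 82 + 6·146 + 2·120 = 1198
  P = -16 + 5·146 + 4·1198 = 5506
ΔP = 5506 − 4404 = 1102; ΔK = 1198 − 970 = 228
Score = (-2)·1102 + 2·228 = -1748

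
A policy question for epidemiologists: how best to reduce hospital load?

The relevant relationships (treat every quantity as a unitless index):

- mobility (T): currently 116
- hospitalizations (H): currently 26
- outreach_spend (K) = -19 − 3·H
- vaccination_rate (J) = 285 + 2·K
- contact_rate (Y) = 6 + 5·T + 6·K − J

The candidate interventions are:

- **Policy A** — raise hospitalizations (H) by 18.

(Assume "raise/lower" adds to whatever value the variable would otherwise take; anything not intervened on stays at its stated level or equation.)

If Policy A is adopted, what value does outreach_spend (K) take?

Policy A (H + 18):
  H = 26 + 18 = 44
  K = -19 − 3·44 = -151

-151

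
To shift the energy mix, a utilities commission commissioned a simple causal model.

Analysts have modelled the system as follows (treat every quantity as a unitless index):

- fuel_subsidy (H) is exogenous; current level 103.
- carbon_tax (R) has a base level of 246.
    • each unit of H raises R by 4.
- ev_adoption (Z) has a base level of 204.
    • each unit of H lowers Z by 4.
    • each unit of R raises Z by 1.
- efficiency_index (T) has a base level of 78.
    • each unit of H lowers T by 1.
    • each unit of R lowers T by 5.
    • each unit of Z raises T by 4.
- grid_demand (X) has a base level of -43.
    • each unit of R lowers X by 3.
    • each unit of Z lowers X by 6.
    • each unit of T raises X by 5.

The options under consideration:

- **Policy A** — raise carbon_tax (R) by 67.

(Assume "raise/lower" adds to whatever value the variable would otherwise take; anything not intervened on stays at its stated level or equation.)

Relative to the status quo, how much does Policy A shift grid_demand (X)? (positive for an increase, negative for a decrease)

Baseline:
  H = 103
  R = 246 + 4·103 = 658
  Z = 204 − 4·103 + 658 = 450
  T = 78 − 103 − 5·658 + 4·450 = -1515
  X = -43 − 3·658 − 6·450 + 5·(-1515) = -12292
Policy A (R + 67):
  H = 103
  R = 246 + 4·103 (+67 from intervention) = 725
  Z = 204 − 4·103 + 725 = 517
  T = 78 − 103 − 5·725 + 4·517 = -1582
  X = -43 − 3·725 − 6·517 + 5·(-1582) = -13230
Change in X: -13230 − (-12292) = -938

-938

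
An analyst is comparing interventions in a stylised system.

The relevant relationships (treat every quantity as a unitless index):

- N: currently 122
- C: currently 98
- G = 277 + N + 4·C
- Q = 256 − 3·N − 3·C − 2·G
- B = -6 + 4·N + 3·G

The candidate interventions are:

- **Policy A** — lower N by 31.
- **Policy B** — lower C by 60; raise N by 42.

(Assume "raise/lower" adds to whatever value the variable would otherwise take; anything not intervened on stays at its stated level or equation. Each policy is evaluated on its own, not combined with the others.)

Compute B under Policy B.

Policy B (C − 60, N + 42):
  N = 122 + 42 = 164
  C = 98 − 60 = 38
  G = 277 + 164 + 4·38 = 593
  B = -6 + 4·164 + 3·593 = 2429

2429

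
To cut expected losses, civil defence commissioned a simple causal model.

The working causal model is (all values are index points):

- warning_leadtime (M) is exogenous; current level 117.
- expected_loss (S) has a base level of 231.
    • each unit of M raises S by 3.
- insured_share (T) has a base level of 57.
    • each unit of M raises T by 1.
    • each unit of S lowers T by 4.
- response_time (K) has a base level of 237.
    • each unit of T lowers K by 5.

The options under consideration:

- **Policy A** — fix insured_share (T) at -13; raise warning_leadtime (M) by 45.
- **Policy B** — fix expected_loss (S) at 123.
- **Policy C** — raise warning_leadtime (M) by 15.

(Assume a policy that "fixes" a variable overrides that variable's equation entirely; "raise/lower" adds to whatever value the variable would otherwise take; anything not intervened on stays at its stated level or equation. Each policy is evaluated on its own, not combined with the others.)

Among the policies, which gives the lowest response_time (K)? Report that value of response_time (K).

302

Policy A (T := -13, M + 45):
  M = 117 + 45 = 162
  S = 231 + 3·162 = 717
  T = -13
  K = 237 − 5·(-13) = 302
Policy B (S := 123):
  M = 117
  S = 123
  T = 57 + 117 − 4·123 = -318
  K = 237 − 5·(-318) = 1827
Policy C (M + 15):
  M = 117 + 15 = 132
  S = 231 + 3·132 = 627
  T = 57 + 132 − 4·627 = -2319
  K = 237 − 5·(-2319) = 11832
Comparing — Policy A: K=302, Policy B: K=1827, Policy C: K=11832. Lowest is 302 (Policy A).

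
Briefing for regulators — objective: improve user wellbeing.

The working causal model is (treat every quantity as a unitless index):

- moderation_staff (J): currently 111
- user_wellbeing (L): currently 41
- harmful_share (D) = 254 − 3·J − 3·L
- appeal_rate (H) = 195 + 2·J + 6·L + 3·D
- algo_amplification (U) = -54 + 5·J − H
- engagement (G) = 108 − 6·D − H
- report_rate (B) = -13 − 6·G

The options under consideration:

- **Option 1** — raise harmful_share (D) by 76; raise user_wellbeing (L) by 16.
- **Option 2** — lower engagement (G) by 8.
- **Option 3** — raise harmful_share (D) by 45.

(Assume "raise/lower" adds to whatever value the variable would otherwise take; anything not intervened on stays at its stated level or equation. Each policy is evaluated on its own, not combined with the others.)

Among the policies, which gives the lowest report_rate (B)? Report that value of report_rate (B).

Option 1 (D + 76, L + 16):
  J = 111
  L = 41 + 16 = 57
  D = 254 − 3·111 − 3·57 (+76 from intervention) = -174
  H = 195 + 2·111 + 6·57 + 3·(-174) = 237
  G = 108 − 6·(-174) − 237 = 915
  B = -13 − 6·915 = -5503
Option 2 (G − 8):
  J = 111
  L = 41
  D = 254 − 3·111 − 3·41 = -202
  H = 195 + 2·111 + 6·41 + 3·(-202) = 57
  G = 108 − 6·(-202) − 57 (−8 from intervention) = 1255
  B = -13 − 6·1255 = -7543
Option 3 (D + 45):
  J = 111
  L = 41
  D = 254 − 3·111 − 3·41 (+45 from intervention) = -157
  H = 195 + 2·111 + 6·41 + 3·(-157) = 192
  G = 108 − 6·(-157) − 192 = 858
  B = -13 − 6·858 = -5161
Comparing — Option 1: B=-5503, Option 2: B=-7543, Option 3: B=-5161. Lowest is -7543 (Option 2).

-7543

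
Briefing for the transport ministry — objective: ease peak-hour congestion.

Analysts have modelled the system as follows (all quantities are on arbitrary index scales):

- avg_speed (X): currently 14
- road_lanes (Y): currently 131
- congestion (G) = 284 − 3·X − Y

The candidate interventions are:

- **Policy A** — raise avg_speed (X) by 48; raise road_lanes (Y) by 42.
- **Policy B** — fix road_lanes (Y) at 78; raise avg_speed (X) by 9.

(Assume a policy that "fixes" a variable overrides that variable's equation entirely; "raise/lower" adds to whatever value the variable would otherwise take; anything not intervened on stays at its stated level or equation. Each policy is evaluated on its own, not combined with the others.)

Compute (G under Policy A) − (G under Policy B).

-212

Policy A (X + 48, Y + 42):
  X = 14 + 48 = 62
  Y = 131 + 42 = 173
  G = 284 − 3·62 − 173 = -75
Policy B (Y := 78, X + 9):
  X = 14 + 9 = 23
  Y = 78
  G = 284 − 3·23 − 78 = 137
G: -75 − 137 = -212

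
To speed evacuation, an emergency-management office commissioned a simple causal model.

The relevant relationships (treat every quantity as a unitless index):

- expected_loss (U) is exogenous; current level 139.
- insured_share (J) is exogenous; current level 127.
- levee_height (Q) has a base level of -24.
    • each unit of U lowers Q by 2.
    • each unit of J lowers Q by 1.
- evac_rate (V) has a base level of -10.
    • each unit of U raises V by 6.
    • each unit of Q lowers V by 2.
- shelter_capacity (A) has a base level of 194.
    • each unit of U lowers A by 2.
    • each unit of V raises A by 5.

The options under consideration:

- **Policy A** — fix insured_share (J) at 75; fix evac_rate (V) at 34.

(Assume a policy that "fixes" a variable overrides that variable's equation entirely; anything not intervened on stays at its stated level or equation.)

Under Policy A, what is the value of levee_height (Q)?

Policy A (J := 75, V := 34):
  U = 139
  J = 75
  Q = -24 − 2·139 − 75 = -377

-377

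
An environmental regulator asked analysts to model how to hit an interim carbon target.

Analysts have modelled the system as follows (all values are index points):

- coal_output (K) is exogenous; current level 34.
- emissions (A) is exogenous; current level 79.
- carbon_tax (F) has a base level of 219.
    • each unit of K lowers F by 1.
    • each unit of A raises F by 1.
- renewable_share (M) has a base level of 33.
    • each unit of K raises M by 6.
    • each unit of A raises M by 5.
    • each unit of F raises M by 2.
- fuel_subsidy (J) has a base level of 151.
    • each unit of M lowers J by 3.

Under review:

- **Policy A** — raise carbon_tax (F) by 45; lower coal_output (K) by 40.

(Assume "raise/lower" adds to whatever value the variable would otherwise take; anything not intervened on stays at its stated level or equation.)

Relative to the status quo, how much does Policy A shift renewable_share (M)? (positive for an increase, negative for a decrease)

Baseline:
  K = 34
  A = 79
  F = 219 − 34 + 79 = 264
  M = 33 + 6·34 + 5·79 + 2·264 = 1160
Policy A (F + 45, K − 40):
  K = 34 − 40 = -6
  A = 79
  F = 219 − (-6) + 79 (+45 from intervention) = 349
  M = 33 + 6·(-6) + 5·79 + 2·349 = 1090
Change in M: 1090 − 1160 = -70

-70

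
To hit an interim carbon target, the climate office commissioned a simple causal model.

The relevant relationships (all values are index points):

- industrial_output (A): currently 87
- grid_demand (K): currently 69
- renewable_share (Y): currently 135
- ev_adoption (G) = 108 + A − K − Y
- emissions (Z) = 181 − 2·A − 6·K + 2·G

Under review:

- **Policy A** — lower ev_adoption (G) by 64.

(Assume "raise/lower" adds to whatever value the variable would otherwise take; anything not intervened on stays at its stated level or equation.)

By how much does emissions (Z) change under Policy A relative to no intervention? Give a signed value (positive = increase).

-128

Baseline:
  A = 87
  K = 69
  Y = 135
  G = 108 + 87 − 69 − 135 = -9
  Z = 181 − 2·87 − 6·69 + 2·(-9) = -425
Policy A (G − 64):
  A = 87
  K = 69
  Y = 135
  G = 108 + 87 − 69 − 135 (−64 from intervention) = -73
  Z = 181 − 2·87 − 6·69 + 2·(-73) = -553
Change in Z: -553 − (-425) = -128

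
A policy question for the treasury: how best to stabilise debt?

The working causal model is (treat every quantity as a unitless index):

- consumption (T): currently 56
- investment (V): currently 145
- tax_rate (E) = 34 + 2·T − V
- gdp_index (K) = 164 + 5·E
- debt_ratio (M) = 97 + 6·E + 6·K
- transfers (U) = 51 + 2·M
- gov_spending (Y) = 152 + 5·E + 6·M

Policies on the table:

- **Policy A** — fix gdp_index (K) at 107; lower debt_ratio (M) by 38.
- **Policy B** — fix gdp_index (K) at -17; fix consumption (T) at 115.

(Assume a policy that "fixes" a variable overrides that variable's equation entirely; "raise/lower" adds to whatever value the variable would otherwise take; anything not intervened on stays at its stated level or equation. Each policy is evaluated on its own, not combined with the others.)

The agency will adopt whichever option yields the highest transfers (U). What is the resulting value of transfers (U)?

1469

Policy A (K := 107, M − 38):
  T = 56
  V = 145
  E = 34 + 2·56 − 145 = 1
  K = 107
  M = 97 + 6·1 + 6·107 (−38 from intervention) = 707
  U = 51 + 2·707 = 1465
Policy B (K := -17, T := 115):
  T = 115
  V = 145
  E = 34 + 2·115 − 145 = 119
  K = -17
  M = 97 + 6·119 + 6·(-17) = 709
  U = 51 + 2·709 = 1469
Comparing — Policy A: U=1465, Policy B: U=1469. Highest is 1469 (Policy B).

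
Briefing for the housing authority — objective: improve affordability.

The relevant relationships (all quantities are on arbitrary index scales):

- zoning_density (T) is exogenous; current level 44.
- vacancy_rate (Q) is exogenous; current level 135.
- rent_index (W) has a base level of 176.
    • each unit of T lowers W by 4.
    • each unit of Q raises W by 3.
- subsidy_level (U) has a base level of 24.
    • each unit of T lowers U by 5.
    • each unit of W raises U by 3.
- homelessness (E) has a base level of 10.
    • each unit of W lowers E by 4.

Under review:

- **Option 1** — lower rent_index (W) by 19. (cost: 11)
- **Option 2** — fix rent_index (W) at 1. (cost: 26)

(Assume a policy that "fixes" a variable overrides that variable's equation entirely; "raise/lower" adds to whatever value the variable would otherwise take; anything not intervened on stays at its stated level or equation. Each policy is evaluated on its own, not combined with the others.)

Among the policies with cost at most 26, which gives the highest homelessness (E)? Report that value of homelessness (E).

6

Option 1 (W − 19):
  T = 44
  Q = 135
  W = 176 − 4·44 + 3·135 (−19 from intervention) = 386
  E = 10 − 4·386 = -1534
Option 2 (W := 1):
  T = 44
  Q = 135
  W = 1
  E = 10 − 4·1 = 6
Comparing — Option 1: E=-1534, Option 2: E=6. Highest is 6 (Option 2).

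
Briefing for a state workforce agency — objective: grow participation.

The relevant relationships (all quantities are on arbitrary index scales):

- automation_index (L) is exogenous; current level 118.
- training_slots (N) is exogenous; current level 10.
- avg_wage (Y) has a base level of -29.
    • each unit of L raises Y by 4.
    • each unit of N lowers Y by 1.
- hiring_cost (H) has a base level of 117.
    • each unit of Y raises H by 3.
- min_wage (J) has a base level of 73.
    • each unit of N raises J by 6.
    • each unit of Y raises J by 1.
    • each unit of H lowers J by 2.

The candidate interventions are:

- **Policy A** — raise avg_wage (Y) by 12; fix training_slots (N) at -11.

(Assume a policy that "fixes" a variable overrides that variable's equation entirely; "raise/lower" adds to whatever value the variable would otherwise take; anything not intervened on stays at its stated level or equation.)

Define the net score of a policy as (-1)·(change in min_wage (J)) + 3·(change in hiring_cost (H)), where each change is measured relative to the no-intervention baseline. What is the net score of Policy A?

588

Baseline:
  L = 118
  N = 10
  Y = -29 + 4·118 − 10 = 433
  H = 117 + 3·433 = 1416
  J = 73 + 6·10 + 433 − 2·1416 = -2266
Policy A (Y + 12, N := -11):
  L = 118
  N = -11
  Y = -29 + 4·118 − (-11) (+12 from intervention) = 466
  H = 117 + 3·466 = 1515
  J = 73 + 6·(-11) + 466 − 2·1515 = -2557
ΔJ = -2557 − (-2266) = -291; ΔH = 1515 − 1416 = 99
Score = (-1)·(-291) + 3·99 = 588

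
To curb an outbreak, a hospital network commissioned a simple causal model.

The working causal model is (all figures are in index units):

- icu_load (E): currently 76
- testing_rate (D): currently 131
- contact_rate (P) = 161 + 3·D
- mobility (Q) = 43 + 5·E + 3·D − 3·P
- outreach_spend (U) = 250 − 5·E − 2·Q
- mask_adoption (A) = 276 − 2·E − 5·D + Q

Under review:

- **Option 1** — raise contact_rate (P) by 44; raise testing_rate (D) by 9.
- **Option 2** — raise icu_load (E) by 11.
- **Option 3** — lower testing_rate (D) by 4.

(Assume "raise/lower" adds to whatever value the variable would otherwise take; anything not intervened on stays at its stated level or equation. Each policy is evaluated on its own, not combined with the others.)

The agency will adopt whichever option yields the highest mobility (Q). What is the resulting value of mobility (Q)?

-791

Option 1 (P + 44, D + 9):
  E = 76
  D = 131 + 9 = 140
  P = 161 + 3·140 (+44 from intervention) = 625
  Q = 43 + 5·76 + 3·140 − 3·625 = -1032
Option 2 (E + 11):
  E = 76 + 11 = 87
  D = 131
  P = 161 + 3·131 = 554
  Q = 43 + 5·87 + 3·131 − 3·554 = -791
Option 3 (D − 4):
  E = 76
  D = 131 − 4 = 127
  P = 161 + 3·127 = 542
  Q = 43 + 5·76 + 3·127 − 3·542 = -822
Comparing — Option 1: Q=-1032, Option 2: Q=-791, Option 3: Q=-822. Highest is -791 (Option 2).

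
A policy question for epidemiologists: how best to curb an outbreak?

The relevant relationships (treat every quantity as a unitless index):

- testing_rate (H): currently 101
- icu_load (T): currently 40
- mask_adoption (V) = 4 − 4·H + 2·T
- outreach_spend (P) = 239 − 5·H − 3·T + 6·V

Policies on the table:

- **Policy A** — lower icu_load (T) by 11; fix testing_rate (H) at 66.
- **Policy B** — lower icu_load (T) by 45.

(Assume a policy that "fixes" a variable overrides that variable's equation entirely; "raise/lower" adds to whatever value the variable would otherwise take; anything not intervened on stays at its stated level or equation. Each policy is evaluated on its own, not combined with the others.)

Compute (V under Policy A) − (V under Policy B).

208

Policy A (T − 11, H := 66):
  H = 66
  T = 40 − 11 = 29
  V = 4 − 4·66 + 2·29 = -202
Policy B (T − 45):
  H = 101
  T = 40 − 45 = -5
  V = 4 − 4·101 + 2·(-5) = -410
V: -202 − (-410) = 208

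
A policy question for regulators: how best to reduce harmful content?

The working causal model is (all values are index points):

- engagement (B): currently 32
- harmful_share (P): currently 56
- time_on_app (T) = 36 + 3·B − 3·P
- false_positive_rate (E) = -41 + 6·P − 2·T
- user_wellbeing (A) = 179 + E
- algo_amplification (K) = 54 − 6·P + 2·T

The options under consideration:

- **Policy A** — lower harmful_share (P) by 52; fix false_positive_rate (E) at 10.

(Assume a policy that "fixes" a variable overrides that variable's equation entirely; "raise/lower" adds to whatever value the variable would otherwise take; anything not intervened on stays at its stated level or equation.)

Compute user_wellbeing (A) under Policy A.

189

Policy A (P − 52, E := 10):
  B = 32
  P = 56 − 52 = 4
  T = 36 + 3·32 − 3·4 = 120
  E = 10
  A = 179 + 10 = 189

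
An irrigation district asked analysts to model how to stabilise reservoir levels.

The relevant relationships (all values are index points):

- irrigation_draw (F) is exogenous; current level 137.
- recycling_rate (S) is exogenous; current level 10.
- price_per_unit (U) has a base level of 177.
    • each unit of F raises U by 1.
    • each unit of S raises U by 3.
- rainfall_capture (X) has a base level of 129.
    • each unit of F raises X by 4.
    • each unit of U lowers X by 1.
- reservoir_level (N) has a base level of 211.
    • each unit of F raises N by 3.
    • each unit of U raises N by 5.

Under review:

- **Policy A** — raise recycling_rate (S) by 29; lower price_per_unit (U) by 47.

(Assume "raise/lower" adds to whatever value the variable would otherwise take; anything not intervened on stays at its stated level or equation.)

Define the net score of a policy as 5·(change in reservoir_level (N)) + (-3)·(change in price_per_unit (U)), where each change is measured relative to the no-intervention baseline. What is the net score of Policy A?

880

Baseline:
  F = 137
  S = 10
  U = 177 + 137 + 3·10 = 344
  N = 211 + 3·137 + 5·344 = 2342
Policy A (S + 29, U − 47):
  F = 137
  S = 10 + 29 = 39
  U = 177 + 137 + 3·39 (−47 from intervention) = 384
  N = 211 + 3·137 + 5·384 = 2542
ΔN = 2542 − 2342 = 200; ΔU = 384 − 344 = 40
Score = 5·200 + (-3)·40 = 880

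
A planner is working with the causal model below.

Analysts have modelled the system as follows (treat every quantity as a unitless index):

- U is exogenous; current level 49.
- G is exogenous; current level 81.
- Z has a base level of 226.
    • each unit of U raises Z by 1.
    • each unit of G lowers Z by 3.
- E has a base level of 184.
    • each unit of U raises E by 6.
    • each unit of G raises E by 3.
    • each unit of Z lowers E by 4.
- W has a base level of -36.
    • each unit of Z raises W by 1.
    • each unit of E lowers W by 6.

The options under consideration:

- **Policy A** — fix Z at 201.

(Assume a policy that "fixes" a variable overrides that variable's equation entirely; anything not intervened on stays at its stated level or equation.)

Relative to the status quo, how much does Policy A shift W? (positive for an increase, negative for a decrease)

Baseline:
  U = 49
  G = 81
  Z = 226 + 49 − 3·81 = 32
  E = 184 + 6·49 + 3·81 − 4·32 = 593
  W = -36 + 32 − 6·593 = -3562
Policy A (Z := 201):
  U = 49
  G = 81
  Z = 201
  E = 184 + 6·49 + 3·81 − 4·201 = -83
  W = -36 + 201 − 6·(-83) = 663
Change in W: 663 − (-3562) = 4225

4225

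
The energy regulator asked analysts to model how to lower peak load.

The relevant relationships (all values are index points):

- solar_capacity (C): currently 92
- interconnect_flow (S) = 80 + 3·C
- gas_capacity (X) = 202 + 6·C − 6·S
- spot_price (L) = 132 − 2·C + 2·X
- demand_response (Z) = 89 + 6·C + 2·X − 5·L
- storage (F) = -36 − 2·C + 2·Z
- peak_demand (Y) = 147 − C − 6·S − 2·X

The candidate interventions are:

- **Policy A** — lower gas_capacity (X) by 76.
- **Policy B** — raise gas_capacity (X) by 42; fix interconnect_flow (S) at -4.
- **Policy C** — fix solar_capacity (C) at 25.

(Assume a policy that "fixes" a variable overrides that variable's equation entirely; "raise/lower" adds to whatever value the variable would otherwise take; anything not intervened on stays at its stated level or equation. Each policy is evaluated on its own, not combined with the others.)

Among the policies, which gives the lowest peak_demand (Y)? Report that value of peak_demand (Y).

-1561

Policy A (X − 76):
  C = 92
  S = 80 + 3·92 = 356
  X = 202 + 6·92 − 6·356 (−76 from intervention) = -1458
  Y = 147 − 92 − 6·356 − 2·(-1458) = 835
Policy B (X + 42, S := -4):
  C = 92
  S = -4
  X = 202 + 6·92 − 6·(-4) (+42 from intervention) = 820
  Y = 147 − 92 − 6·(-4) − 2·820 = -1561
Policy C (C := 25):
  C = 25
  S = 80 + 3·25 = 155
  X = 202 + 6·25 − 6·155 = -578
  Y = 147 − 25 − 6·155 − 2·(-578) = 348
Comparing — Policy A: Y=835, Policy B: Y=-1561, Policy C: Y=348. Lowest is -1561 (Policy B).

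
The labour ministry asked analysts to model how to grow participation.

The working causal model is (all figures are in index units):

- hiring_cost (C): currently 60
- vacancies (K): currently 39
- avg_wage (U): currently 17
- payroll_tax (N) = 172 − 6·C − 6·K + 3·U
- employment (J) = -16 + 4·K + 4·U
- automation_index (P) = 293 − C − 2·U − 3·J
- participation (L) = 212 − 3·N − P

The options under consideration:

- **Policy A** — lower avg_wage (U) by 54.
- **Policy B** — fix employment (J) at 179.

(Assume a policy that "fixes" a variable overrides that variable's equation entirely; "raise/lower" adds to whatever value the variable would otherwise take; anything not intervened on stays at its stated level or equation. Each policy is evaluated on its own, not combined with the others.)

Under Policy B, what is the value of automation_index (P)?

-338

Policy B (J := 179):
  C = 60
  K = 39
  U = 17
  J = 179
  P = 293 − 60 − 2·17 − 3·179 = -338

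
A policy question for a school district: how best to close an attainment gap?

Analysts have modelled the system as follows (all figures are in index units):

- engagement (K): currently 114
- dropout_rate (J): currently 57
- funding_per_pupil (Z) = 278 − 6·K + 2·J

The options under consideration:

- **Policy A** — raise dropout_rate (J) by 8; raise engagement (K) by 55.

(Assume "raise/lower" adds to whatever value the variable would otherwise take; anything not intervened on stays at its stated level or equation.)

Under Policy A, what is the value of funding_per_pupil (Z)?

-606

Policy A (J + 8, K + 55):
  K = 114 + 55 = 169
  J = 57 + 8 = 65
  Z = 278 − 6·169 + 2·65 = -606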